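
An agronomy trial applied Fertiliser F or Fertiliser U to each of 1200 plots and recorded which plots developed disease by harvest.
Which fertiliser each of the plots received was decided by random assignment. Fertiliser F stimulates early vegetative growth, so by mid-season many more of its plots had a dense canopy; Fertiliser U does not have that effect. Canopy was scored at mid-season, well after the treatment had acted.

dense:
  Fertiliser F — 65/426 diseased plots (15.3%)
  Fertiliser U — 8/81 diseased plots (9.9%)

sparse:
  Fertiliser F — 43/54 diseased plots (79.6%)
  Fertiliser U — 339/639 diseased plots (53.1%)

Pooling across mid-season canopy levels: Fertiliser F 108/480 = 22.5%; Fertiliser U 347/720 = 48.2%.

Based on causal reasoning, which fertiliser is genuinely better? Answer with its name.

Fertiliser F

The mid-season canopy-specific comparison favours Fertiliser U throughout, but the pooled figures favour Fertiliser F. The question is whether to condition on mid-season canopy.
Mid-season canopy lies on the pathway fertiliser → mid-season canopy → outcome, so adjusting for it blocks the indirect effect. For the total causal effect of fertiliser, use the unadjusted pooled rates.
Pooled: Fertiliser F 22.5% vs Fertiliser U 48.2%; Fertiliser F is lower overall.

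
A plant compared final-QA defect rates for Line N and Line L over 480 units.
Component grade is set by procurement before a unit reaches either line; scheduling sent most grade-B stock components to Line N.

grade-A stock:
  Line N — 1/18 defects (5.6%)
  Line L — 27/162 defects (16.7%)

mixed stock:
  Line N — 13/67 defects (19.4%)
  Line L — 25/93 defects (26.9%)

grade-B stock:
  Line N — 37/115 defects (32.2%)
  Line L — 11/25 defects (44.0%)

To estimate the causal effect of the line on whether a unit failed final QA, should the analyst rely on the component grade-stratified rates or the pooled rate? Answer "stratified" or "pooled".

stratified

The imbalance in component grade arose from how units were allocated, not from anything the line did; and component grade independently affects the outcome. The pooled gap is confounded — condition on component grade.
Within each level — grade-A stock: 5.6% vs 16.7%; mixed stock: 19.4% vs 26.9%; grade-B stock: 32.2% vs 44.0% — Line N is lower every time.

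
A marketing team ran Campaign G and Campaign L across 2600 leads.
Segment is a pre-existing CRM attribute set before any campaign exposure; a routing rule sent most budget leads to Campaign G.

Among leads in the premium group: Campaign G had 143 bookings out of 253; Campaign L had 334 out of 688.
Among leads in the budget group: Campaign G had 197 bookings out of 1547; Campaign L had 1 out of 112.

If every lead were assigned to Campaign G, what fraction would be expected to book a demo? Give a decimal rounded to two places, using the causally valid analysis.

0.29

Here customer segment is a common cause — it drives both which campaign a case falls under and the outcome. The crude comparison mixes populations; the stratum-specific rates are the causally relevant ones.
Standardising Campaign G to the population customer segment mix: 0.362·143/253 + 0.638·197/1547 = 0.286.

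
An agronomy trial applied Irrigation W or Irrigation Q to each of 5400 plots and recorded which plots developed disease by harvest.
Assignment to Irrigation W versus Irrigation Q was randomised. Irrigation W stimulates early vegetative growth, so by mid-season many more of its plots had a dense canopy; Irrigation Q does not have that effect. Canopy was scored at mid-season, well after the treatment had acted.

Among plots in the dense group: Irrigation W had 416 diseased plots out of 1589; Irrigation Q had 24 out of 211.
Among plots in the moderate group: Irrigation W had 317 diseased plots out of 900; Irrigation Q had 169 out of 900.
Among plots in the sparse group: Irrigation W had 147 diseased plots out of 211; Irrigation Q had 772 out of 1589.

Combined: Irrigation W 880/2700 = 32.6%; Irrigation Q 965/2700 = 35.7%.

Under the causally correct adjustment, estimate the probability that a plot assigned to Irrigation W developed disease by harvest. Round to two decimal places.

Stratifying would compare irrigations among plots the irrigations themselves sorted into mid-season canopy groups — a form of selection on an intermediate. The unconditioned pooled rates give the total causal effect.
So P(outcome | do(Irrigation W)) is just the pooled rate for Irrigation W: 880/2700 = 0.326.

0.33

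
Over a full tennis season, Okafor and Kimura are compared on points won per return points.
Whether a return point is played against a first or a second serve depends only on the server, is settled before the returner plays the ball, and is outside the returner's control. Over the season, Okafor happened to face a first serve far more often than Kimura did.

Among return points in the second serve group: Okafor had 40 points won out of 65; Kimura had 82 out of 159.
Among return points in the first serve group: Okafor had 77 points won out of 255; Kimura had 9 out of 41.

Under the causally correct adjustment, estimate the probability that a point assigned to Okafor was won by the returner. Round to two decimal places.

Serve type is set before the player has any effect — it is not caused by the player — and it independently drives the outcome. That makes it a confounder, so the causal comparison is within serve type levels.
Standardising Okafor to the population serve type mix: 0.431·40/65 + 0.569·77/255 = 0.437.

0.44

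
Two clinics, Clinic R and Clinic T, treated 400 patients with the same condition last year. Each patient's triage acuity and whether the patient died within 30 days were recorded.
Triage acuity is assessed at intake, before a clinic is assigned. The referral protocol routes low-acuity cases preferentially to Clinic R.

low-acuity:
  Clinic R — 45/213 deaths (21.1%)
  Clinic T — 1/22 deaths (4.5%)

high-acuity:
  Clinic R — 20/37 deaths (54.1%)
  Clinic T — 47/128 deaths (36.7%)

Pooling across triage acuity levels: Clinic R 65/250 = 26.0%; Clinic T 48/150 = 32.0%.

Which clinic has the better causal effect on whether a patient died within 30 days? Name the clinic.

Clinic T

Within every triage acuity level Clinic T has the lower rate, yet pooled Clinic R does — Simpson's reversal.
Triage acuity is set before the clinic has any effect — it is not caused by the clinic — and it independently drives the outcome. That makes it a confounder, so the causal comparison is within triage acuity levels.
Within each level — low-acuity: 21.1% vs 4.5%; high-acuity: 54.1% vs 36.7% — Clinic T is lower every time.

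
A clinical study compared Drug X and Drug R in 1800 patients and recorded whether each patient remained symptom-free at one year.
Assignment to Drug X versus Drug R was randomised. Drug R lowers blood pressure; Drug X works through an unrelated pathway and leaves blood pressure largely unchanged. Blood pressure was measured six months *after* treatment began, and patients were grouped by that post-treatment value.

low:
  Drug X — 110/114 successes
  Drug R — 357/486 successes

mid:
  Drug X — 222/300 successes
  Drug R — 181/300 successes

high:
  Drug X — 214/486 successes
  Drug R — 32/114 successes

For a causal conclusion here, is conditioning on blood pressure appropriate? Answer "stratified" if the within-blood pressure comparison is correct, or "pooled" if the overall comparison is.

Because the drug influences blood pressure, blood pressure is a post-treatment mediator, not a confounder. Stratifying on it would bias the estimate; the causal effect is the crude pooled difference.
Pooled: Drug X 60.7% vs Drug R 63.3%; Drug R is higher overall.

pooled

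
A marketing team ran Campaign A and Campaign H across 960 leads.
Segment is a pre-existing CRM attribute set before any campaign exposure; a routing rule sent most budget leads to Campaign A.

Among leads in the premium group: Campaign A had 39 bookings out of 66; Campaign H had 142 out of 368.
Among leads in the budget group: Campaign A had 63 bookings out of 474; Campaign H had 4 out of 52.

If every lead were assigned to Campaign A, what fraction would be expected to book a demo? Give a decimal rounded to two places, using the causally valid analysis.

The stratified and pooled comparisons disagree (Campaign A wins within each customer segment; Campaign H wins overall), so the answer turns on the causal role of customer segment.
Customer segment differs across campaigns for reasons unrelated to any effect of the campaign itself, and it separately predicts the outcome — a classic confounder. We must compare within customer segment levels.
Standardising Campaign A to the population customer segment mix: 0.452·39/66 + 0.548·63/474 = 0.340.

0.34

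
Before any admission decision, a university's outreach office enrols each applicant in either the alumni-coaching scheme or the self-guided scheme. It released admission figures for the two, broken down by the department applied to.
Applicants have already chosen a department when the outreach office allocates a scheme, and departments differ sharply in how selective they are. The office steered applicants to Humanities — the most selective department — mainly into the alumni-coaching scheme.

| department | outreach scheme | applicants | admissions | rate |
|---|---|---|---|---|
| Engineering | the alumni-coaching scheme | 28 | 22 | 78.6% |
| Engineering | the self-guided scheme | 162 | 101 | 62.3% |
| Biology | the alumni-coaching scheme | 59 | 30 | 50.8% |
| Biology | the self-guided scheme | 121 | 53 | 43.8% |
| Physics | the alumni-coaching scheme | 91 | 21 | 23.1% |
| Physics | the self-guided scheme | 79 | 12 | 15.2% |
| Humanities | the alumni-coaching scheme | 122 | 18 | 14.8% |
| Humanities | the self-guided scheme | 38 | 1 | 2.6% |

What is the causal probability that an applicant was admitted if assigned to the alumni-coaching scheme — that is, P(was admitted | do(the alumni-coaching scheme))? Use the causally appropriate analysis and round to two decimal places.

0.43

Department is set before the outreach scheme has any effect — it is not caused by the outreach scheme — and it independently drives the outcome. That makes it a confounder, so the causal comparison is within department levels.
Standardising the alumni-coaching scheme to the population department mix: 0.271·22/28 + 0.257·30/59 + 0.243·21/91 + 0.229·18/122 = 0.434.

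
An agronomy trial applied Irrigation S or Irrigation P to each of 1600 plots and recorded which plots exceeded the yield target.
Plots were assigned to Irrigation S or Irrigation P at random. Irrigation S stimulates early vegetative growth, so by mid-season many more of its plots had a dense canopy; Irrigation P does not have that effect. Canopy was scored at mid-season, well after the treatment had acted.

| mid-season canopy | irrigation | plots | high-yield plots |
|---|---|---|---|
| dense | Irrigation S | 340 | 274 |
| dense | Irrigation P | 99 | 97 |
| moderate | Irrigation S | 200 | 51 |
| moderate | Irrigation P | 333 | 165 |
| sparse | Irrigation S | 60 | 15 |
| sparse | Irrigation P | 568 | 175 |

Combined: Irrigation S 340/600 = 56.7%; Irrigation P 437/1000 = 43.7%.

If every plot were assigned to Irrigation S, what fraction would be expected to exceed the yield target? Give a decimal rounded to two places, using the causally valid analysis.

0.57

Irrigation P is higher inside every mid-season canopy stratum but Irrigation S is higher in aggregate. Whether to stratify depends on how mid-season canopy relates to the irrigation.
Mid-season canopy lies on the pathway irrigation → mid-season canopy → outcome, so adjusting for it blocks the indirect effect. For the total causal effect of irrigation, use the unadjusted pooled rates.
So P(outcome | do(Irrigation S)) is just the pooled rate for Irrigation S: 340/600 = 0.567.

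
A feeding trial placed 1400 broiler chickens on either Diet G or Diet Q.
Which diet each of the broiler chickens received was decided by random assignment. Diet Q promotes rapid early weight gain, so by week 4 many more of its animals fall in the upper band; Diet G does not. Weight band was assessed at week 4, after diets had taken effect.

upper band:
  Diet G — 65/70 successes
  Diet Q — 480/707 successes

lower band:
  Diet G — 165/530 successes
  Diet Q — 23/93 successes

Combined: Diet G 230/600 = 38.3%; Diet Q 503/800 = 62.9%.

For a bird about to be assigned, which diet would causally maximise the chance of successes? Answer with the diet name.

Diet Q

Week-4 weight band is downstream of the diet. One should not condition on a consequence of treatment, so the overall rates are the right comparison.
Pooled: Diet G 38.3% vs Diet Q 62.9%; Diet Q is higher overall.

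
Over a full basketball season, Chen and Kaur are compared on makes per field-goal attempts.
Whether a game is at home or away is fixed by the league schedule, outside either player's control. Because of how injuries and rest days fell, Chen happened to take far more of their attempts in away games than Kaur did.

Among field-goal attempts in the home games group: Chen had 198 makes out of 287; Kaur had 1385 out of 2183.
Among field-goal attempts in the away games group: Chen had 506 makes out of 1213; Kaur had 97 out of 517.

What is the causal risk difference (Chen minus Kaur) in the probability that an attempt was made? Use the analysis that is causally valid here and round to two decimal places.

Within every game venue level Chen has the higher rate, yet pooled Kaur does — Simpson's reversal.
Game venue differs across players for reasons unrelated to any effect of the player itself, and it separately predicts the outcome — a classic confounder. We must compare within game venue levels.
Adjusting over the population distribution of game venue: 0.588·(0.690−0.634) + 0.412·(0.417−0.188) = +0.127.

+0.13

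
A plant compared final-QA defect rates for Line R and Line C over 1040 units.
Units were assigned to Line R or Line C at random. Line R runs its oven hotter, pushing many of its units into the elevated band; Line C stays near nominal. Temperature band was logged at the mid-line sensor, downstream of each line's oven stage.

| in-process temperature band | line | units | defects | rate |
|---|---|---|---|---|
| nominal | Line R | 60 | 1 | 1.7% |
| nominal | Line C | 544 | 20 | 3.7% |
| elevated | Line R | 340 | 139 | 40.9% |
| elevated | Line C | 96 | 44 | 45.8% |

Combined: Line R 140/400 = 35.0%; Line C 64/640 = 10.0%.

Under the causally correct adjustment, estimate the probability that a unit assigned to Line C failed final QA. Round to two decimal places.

0.10

The distribution of in-process temperature band is itself part of what the line does — it is an intermediate outcome. Holding it fixed would remove that part of the effect; the total effect is the pooled difference.
So P(outcome | do(Line C)) is just the pooled rate for Line C: 64/640 = 0.100.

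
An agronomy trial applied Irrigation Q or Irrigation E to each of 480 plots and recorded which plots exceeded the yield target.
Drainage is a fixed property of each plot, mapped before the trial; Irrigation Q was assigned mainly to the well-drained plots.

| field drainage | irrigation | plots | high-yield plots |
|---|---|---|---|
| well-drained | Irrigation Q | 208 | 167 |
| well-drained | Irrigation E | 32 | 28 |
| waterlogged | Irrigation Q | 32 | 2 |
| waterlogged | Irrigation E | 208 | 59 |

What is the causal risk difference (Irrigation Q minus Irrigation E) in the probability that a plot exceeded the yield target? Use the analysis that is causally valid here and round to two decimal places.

-0.15

Field drainage satisfies the back-door criterion: it is not a descendant of the irrigation, and it blocks the spurious path from irrigation to outcome. Adjusting for it (i.e., using the within-field drainage rates) gives the causal effect.
Adjusting over the population distribution of field drainage: 0.500·(0.803−0.875) + 0.500·(0.062−0.284) = -0.147.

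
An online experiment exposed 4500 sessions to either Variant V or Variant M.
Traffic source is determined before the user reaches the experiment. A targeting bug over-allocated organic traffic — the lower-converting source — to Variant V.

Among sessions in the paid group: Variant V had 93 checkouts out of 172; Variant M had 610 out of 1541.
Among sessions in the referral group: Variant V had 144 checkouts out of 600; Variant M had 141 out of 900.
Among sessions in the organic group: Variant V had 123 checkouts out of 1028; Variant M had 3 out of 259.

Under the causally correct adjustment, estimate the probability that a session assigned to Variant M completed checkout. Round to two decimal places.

0.21

Since traffic source is a pre-existing factor (not a product of the variant) and it affects the outcome on its own, it is a confounder. The stratified rates, not the pooled rate, identify the causal effect.
Standardising Variant M to the population traffic source mix: 0.381·610/1541 + 0.333·141/900 + 0.286·3/259 = 0.206.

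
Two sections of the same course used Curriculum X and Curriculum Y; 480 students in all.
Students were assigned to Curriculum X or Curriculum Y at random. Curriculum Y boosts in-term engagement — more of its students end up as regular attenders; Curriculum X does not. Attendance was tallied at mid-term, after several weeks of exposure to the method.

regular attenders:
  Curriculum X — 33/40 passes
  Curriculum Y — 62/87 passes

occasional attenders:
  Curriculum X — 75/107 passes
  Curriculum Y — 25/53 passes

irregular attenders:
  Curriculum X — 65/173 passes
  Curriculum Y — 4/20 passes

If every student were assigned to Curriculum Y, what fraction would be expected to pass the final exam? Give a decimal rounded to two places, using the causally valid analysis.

The stratified and pooled comparisons disagree (Curriculum X wins within each mid-term attendance; Curriculum Y wins overall), so the answer turns on the causal role of mid-term attendance.
Mid-term attendance is recorded after the teaching method and is itself shifted by it — it sits on the causal path from teaching method to outcome. Conditioning on a mediator would strip out part of the effect we want; the pooled comparison gives the total causal effect.
So P(outcome | do(Curriculum Y)) is just the pooled rate for Curriculum Y: 91/160 = 0.569.

0.57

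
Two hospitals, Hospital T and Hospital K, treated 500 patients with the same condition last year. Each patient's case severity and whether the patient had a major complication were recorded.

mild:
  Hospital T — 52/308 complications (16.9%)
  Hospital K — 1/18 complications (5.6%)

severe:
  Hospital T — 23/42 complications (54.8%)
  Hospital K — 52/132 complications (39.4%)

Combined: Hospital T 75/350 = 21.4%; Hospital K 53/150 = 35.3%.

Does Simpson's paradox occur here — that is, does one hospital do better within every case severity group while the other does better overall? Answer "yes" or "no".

yes

Within each case severity level (mild 16.9% vs 5.6%; severe 54.8% vs 39.4%), Hospital K has the lower rate every time. Pooled: 21.4% vs 35.3% — Hospital T has the lower rate overall. The two comparisons disagree.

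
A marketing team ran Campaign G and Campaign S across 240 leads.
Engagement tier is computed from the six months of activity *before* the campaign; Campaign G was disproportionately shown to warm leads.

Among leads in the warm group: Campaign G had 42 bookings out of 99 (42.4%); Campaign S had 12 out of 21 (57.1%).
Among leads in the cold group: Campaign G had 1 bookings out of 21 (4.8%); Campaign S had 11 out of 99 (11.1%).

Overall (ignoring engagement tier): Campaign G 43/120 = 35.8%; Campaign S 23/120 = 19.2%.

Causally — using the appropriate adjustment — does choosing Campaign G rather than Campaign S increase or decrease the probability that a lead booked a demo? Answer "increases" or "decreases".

decreases

The stratified and pooled comparisons disagree (Campaign S wins within each engagement tier; Campaign G wins overall), so the answer turns on the causal role of engagement tier.
Engagement tier satisfies the back-door criterion: it is not a descendant of the campaign, and it blocks the spurious path from campaign to outcome. Adjusting for it (i.e., using the within-engagement tier rates) gives the causal effect.
Within each level — warm: 42.4% vs 57.1%; cold: 4.8% vs 11.1% — Campaign S is higher every time.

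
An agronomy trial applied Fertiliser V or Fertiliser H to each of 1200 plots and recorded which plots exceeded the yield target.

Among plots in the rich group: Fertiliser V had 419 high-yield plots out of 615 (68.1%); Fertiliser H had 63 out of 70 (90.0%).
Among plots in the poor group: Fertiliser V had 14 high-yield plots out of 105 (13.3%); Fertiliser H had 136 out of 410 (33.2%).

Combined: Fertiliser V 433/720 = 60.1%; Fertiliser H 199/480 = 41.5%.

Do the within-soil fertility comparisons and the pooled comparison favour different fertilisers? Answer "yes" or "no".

yes

Within each soil fertility level (rich 68.1% vs 90.0%; poor 13.3% vs 33.2%), Fertiliser H has the higher rate every time. Pooled: 60.1% vs 41.5% — Fertiliser V has the higher rate overall. The two comparisons disagree.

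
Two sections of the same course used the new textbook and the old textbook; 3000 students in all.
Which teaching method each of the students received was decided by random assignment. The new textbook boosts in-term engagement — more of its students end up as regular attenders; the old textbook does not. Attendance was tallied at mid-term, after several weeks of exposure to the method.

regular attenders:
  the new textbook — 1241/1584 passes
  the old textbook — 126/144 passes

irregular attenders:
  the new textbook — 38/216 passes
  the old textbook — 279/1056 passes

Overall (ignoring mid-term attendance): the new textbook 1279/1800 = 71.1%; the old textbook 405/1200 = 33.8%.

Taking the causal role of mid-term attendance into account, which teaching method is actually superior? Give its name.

the new textbook

the old textbook is higher inside every mid-term attendance stratum but the new textbook is higher in aggregate. Whether to stratify depends on how mid-term attendance relates to the teaching method.
Mid-term attendance here is a post-treatment variable shaped by the teaching method; conditioning on it would introduce bias rather than remove it. The overall comparison is the causal one.
Pooled: the new textbook 71.1% vs the old textbook 33.8%; the new textbook is higher overall.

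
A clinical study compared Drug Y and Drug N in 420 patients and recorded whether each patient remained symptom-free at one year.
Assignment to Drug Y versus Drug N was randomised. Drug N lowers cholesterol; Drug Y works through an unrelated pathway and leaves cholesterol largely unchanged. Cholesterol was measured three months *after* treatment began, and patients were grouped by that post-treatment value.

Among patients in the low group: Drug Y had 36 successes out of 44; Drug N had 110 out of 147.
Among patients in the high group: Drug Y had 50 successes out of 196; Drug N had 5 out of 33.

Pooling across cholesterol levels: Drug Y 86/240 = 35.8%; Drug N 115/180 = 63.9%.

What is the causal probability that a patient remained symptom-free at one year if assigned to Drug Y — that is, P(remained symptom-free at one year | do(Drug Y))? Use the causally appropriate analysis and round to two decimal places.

Because the drug influences cholesterol, cholesterol is a post-treatment mediator, not a confounder. Stratifying on it would bias the estimate; the causal effect is the crude pooled difference.
So P(outcome | do(Drug Y)) is just the pooled rate for Drug Y: 86/240 = 0.358.

0.36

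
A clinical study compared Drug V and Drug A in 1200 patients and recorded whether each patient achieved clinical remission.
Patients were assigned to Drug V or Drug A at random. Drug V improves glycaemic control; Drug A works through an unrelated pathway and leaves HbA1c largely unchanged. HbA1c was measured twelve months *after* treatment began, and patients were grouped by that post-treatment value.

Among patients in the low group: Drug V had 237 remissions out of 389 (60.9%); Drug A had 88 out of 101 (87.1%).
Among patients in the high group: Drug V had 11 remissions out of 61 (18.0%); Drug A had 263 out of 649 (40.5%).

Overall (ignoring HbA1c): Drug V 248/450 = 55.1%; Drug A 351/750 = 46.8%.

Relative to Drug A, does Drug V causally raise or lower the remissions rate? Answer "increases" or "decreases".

increases

Drug A is higher inside every HbA1c stratum but Drug V is higher in aggregate. Whether to stratify depends on how HbA1c relates to the drug.
HbA1c here is a post-treatment variable shaped by the drug; conditioning on it would introduce bias rather than remove it. The overall comparison is the causal one.
Pooled: Drug V 55.1% vs Drug A 46.8%; Drug V is higher overall.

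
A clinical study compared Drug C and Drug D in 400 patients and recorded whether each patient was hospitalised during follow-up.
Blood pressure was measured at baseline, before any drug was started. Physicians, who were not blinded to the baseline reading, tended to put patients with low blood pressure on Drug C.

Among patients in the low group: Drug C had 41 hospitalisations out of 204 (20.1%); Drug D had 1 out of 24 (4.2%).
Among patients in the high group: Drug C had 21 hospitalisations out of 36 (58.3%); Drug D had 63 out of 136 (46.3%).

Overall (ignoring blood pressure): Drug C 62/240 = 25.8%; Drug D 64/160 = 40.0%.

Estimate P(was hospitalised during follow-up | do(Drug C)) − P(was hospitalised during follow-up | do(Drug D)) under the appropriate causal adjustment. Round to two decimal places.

Here blood pressure is a common cause — it drives both which drug a case falls under and the outcome. The crude comparison mixes populations; the stratum-specific rates are the causally relevant ones.
Adjusting over the population distribution of blood pressure: 0.570·(0.201−0.042) + 0.430·(0.583−0.463) = +0.142.

+0.14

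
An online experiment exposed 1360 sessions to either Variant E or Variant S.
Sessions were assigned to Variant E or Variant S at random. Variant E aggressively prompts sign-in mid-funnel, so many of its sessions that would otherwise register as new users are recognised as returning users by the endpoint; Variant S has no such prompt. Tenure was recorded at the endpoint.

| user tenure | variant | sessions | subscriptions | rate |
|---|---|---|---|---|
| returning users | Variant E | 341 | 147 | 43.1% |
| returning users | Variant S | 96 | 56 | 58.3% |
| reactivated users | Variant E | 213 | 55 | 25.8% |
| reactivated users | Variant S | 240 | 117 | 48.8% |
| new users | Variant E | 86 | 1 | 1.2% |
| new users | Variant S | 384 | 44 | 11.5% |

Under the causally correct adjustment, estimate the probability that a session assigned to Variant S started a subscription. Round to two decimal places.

0.30

User tenure is downstream of the variant. One should not condition on a consequence of treatment, so the overall rates are the right comparison.
So P(outcome | do(Variant S)) is just the pooled rate for Variant S: 217/720 = 0.301.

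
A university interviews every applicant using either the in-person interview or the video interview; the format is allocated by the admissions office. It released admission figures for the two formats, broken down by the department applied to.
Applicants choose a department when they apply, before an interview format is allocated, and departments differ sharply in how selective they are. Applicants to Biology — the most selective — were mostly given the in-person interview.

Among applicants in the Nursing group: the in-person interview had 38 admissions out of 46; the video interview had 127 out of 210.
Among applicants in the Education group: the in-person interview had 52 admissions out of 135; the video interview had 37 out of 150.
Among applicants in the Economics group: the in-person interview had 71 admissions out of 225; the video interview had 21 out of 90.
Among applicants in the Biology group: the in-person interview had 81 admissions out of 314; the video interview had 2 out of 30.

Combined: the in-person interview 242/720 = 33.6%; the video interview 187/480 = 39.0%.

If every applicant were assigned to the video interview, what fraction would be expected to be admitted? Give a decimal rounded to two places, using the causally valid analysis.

Department satisfies the back-door criterion: it is not a descendant of the interview format, and it blocks the spurious path from interview format to outcome. Adjusting for it (i.e., using the within-department rates) gives the causal effect.
Standardising the video interview to the population department mix: 0.213·127/210 + 0.237·37/150 + 0.263·21/90 + 0.287·2/30 = 0.268.

0.27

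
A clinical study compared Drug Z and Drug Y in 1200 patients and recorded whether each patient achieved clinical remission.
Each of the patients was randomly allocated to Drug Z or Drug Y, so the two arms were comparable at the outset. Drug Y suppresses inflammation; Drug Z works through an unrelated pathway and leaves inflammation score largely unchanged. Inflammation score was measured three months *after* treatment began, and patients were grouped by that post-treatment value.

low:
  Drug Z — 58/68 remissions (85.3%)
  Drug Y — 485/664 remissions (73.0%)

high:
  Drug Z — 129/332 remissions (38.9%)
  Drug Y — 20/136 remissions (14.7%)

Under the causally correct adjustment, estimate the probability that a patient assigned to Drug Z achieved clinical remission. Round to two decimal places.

0.47

The distribution of inflammation score is itself part of what the drug does — it is an intermediate outcome. Holding it fixed would remove that part of the effect; the total effect is the pooled difference.
So P(outcome | do(Drug Z)) is just the pooled rate for Drug Z: 187/400 = 0.468.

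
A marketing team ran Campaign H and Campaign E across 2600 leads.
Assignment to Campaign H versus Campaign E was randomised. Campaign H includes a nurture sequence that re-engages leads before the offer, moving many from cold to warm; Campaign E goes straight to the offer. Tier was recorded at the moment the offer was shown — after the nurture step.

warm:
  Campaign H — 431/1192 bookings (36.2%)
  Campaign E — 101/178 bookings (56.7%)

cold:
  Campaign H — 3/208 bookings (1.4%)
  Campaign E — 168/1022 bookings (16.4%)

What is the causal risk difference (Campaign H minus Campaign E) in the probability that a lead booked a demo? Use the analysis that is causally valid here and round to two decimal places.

The distribution of engagement tier is itself part of what the campaign does — it is an intermediate outcome. Holding it fixed would remove that part of the effect; the total effect is the pooled difference.
The causal difference is the pooled difference: 0.310 − 0.224 = +0.086.

+0.09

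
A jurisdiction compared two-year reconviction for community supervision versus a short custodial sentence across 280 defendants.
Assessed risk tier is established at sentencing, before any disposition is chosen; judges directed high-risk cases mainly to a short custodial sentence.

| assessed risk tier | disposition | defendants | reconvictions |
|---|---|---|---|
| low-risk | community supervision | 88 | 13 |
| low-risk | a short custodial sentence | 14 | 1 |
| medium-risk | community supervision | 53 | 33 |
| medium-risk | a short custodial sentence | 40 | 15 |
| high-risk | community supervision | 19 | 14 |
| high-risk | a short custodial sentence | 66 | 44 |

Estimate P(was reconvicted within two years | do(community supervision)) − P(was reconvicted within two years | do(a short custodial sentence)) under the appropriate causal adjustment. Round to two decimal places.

+0.13

The stratified and pooled comparisons disagree (a short custodial sentence wins within each assessed risk tier; community supervision wins overall), so the answer turns on the causal role of assessed risk tier.
Assessed risk tier differs across dispositions for reasons unrelated to any effect of the disposition itself, and it separately predicts the outcome — a classic confounder. We must compare within assessed risk tier levels.
Adjusting over the population distribution of assessed risk tier: 0.364·(0.148−0.071) + 0.332·(0.623−0.375) + 0.304·(0.737−0.667) = +0.131.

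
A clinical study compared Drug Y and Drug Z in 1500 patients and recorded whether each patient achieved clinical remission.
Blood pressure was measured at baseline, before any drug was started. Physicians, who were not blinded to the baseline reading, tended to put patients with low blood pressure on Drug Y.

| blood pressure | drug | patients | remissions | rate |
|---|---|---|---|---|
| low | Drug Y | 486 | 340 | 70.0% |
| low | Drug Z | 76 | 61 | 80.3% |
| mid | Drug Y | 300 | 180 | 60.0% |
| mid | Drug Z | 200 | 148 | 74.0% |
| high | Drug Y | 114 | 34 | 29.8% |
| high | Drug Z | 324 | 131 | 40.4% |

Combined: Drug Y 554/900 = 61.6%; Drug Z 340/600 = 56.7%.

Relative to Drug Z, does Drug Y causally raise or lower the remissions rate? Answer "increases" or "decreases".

Drug Z is higher inside every blood pressure stratum but Drug Y is higher in aggregate. Whether to stratify depends on how blood pressure relates to the drug.
The imbalance in blood pressure arose from how patients were allocated, not from anything the drug did; and blood pressure independently affects the outcome. The pooled gap is confounded — condition on blood pressure.
Within each level — low: 70.0% vs 80.3%; mid: 60.0% vs 74.0%; high: 29.8% vs 40.4% — Drug Z is higher every time.

decreases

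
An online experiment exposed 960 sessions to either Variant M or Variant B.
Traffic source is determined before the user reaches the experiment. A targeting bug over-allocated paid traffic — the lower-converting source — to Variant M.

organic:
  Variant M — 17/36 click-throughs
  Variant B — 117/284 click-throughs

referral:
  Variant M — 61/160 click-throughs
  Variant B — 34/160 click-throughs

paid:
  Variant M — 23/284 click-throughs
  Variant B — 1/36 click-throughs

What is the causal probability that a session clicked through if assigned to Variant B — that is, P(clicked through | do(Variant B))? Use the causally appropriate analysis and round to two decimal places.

0.22

Traffic source is set before the variant has any effect — it is not caused by the variant — and it independently drives the outcome. That makes it a confounder, so the causal comparison is within traffic source levels.
Standardising Variant B to the population traffic source mix: 0.333·117/284 + 0.333·34/160 + 0.333·1/36 = 0.217.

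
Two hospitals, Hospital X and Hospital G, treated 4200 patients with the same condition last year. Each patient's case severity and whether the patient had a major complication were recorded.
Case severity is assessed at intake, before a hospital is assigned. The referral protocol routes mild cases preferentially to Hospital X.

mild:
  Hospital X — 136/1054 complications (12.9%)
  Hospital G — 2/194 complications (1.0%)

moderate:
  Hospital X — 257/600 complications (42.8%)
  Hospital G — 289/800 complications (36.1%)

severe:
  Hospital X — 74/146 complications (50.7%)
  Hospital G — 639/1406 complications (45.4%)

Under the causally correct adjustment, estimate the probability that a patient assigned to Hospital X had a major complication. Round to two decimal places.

Case severity differs across hospitals for reasons unrelated to any effect of the hospital itself, and it separately predicts the outcome — a classic confounder. We must compare within case severity levels.
Standardising Hospital X to the population case severity mix: 0.297·136/1054 + 0.333·257/600 + 0.370·74/146 = 0.368.

0.37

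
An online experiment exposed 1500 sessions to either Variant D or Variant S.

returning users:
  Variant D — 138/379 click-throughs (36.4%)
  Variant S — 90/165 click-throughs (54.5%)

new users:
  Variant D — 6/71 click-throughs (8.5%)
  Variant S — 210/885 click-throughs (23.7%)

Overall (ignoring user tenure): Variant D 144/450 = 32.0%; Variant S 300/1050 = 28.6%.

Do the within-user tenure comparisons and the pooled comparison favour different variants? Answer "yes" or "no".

Within each user tenure level (returning users 36.4% vs 54.5%; new users 8.5% vs 23.7%), Variant S has the higher rate every time. Pooled: 32.0% vs 28.6% — Variant D has the higher rate overall. The two comparisons disagree.

yes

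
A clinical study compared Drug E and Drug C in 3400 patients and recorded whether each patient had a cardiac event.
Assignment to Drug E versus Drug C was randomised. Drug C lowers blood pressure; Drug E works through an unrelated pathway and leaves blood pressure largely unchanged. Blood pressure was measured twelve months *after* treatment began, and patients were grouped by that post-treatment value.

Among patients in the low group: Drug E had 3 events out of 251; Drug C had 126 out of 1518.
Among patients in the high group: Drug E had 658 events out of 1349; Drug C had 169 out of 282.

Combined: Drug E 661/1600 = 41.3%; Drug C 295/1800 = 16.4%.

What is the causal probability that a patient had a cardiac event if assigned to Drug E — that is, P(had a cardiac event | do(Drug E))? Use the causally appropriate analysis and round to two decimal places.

The stratified and pooled comparisons disagree (Drug E wins within each blood pressure; Drug C wins overall), so the answer turns on the causal role of blood pressure.
Blood pressure here is a post-treatment variable shaped by the drug; conditioning on it would introduce bias rather than remove it. The overall comparison is the causal one.
So P(outcome | do(Drug E)) is just the pooled rate for Drug E: 661/1600 = 0.413.

0.41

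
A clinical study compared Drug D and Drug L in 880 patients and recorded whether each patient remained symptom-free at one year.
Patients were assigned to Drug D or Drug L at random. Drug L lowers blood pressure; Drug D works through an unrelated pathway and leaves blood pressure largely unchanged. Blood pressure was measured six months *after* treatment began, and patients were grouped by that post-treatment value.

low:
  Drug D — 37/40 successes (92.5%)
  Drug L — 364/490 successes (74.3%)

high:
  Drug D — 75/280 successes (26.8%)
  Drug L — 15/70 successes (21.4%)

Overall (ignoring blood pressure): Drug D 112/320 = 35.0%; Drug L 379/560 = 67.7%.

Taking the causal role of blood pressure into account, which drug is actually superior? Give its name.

The blood pressure-specific comparison favours Drug D throughout, but the pooled figures favour Drug L. The question is whether to condition on blood pressure.
Because the drug influences blood pressure, blood pressure is a post-treatment mediator, not a confounder. Stratifying on it would bias the estimate; the causal effect is the crude pooled difference.
Pooled: Drug D 35.0% vs Drug L 67.7%; Drug L is higher overall.

Drug L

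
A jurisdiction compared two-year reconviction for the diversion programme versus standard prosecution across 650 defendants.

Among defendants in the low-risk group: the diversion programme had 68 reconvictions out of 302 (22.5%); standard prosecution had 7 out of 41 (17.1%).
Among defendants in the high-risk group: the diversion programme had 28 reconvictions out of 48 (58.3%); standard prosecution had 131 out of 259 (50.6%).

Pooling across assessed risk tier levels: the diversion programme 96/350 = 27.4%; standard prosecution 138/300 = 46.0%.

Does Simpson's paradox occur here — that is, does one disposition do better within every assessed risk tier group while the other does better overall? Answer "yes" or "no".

Within each assessed risk tier level (low-risk 22.5% vs 17.1%; high-risk 58.3% vs 50.6%), standard prosecution has the lower rate every time. Pooled: 27.4% vs 46.0% — the diversion programme has the lower rate overall. The two comparisons disagree.

yes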